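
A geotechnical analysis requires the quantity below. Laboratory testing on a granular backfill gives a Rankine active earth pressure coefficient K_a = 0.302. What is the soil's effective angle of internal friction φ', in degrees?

32.4°

K_a = tan²(45° − φ/2) ⇒ 45° − φ/2 = arctan(√0.302) = 28.79°.
φ = 2(45° − 28.79°) = 32.42°.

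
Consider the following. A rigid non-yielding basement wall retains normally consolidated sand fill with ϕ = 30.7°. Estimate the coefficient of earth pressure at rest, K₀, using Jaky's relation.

0.489

K₀ = 1 − sin φ' = 1 − sin 30.7° = 0.4895.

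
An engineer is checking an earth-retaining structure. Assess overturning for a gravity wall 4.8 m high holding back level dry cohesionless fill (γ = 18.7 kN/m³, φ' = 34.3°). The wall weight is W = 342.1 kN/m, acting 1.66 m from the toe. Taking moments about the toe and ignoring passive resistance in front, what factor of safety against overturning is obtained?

K_a = tan²(45° − 34.3°/2) = 0.2792.
P_a = ½K_aγH² = 0.5×0.2792×18.7×4.8² = 60.14 kN/m, acting at H/3 = 1.600 m above the base.
Overturning moment M_o = P_a × H/3 = 60.14 × 1.600 = 96.22.
Resisting moment M_r = W × 1.66 = 342.1 × 1.66 = 567.9.
FS_overturning = M_r/M_o = 567.9/96.22 = 5.902.

5.90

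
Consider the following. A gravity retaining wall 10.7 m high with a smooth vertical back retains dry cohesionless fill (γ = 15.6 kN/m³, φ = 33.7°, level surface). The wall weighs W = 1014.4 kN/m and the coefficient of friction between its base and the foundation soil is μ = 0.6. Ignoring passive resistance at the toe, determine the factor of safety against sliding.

2.38

K_a = tan²(45° − 33.7°/2) = 0.2863.
P_a = ½K_aγH² = 0.5×0.2863×15.6×10.7² = 255.7 kN/m, acting at H/3 = 3.567 m above the base.
FS_sliding = μW / P_a = 0.6×1014.4 / 255.7 = 2.381.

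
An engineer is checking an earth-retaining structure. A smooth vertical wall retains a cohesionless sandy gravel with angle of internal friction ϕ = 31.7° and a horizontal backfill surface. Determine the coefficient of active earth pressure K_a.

0.311

K_a = (1 − sin φ)/(1 + sin φ) = (1 − sin 31.7°)/(1 + sin 31.7°) = 0.3111.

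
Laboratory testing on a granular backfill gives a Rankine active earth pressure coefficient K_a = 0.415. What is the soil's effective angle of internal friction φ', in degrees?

24.4°

K_a = tan²(45° − φ/2) ⇒ 45° − φ/2 = arctan(√0.415) = 32.79°.
φ = 2(45° − 32.79°) = 24.42°.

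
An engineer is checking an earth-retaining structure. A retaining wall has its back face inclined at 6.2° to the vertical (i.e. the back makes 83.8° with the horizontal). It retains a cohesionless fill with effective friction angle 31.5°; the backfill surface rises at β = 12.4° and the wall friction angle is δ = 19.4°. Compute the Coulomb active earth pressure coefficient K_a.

K_a = sin²(α+φ) / [sin²α · sin(α−δ) · (1 + √{sin(φ+δ)sin(φ−β) / (sin(α−δ)sin(α+β))})²].
With α = 83.8°, φ = 31.5°, δ = 19.4°, β = 12.4°: K_a = 0.3906.

0.391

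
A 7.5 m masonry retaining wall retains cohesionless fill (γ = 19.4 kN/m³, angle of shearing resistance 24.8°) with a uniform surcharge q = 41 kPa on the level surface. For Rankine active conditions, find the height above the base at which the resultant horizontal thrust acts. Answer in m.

2.95 m

K_a = 0.4090.
Triangular part P₁ = ½K_aγH² = 223.2 at H/3 = 2.500 m; rectangular part P₂ = K_a q H = 125.8 at H/2 = 3.750 m.
ȳ = (P₁·2.500 + P₂·3.750)/(P₁+P₂) = 2.951 m.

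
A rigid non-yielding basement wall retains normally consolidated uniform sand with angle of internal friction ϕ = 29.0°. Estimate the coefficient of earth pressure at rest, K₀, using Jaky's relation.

0.515

K₀ = 1 − sin φ' = 1 − sin 29.0° = 0.5152.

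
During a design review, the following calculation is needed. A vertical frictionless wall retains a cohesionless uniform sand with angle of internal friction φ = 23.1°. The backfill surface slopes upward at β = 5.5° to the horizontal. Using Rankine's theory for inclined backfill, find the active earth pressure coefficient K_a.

0.445

K_a = cos β · (cos β − √(cos²β − cos²φ)) / (cos β + √(cos²β − cos²φ)).
cos β = 0.9954, cos φ = 0.9198, √(cos²β − cos²φ) = 0.3804.
K_a = 0.9954 × (0.9954 − 0.3804)/(0.9954 + 0.3804) = 0.4449.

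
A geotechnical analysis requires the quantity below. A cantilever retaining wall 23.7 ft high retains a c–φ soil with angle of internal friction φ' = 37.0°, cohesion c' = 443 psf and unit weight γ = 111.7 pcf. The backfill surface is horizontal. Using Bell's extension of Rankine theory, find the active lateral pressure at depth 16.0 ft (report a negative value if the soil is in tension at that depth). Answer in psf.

2.53 psf

K_a = (1 − sin φ)/(1 + sin φ) = 0.2486.
σ_a = K_a γ z − 2c√K_a = 0.2486×111.7×16.0 − 2×443×0.4986 = 2.525 psf.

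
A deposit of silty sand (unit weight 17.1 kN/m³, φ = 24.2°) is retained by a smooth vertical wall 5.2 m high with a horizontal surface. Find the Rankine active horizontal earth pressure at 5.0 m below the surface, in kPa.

35.8 kPa

K_a = (1 − sin φ)/(1 + sin φ) = 0.4185.
σ_h = K_a γ z = 0.4185 × 17.1 × 5.0 = 35.78 kPa.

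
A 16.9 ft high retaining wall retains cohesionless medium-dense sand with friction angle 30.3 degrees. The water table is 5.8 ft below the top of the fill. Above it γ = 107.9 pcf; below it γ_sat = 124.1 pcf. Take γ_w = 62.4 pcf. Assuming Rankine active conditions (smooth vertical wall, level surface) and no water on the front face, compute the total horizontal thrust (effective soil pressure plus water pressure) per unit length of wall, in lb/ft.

K_a = tan²(45° − φ/2) = 0.3293.
γ' = 124.1 − 62.4 = 61.70 pcf. Depth below WT = 11.1 ft.
σ'_h at WT = K_a γ d_w = 206.1 psf; at base = 206.1 + K_a γ' × 11.1 = 431.6 psf.
P₁ (0–5.8 ft) = ½×206.1×5.8 = 597.7. P₂ (5.8–16.9 ft) = ½(206.1+431.6)×11.1 = 3539.
P_w = ½ γ_w h₂² = 0.5×62.4×11.1² = 3844. Total = 597.7+3539+3844 = 7981 lb/ft.

7980 lb/ft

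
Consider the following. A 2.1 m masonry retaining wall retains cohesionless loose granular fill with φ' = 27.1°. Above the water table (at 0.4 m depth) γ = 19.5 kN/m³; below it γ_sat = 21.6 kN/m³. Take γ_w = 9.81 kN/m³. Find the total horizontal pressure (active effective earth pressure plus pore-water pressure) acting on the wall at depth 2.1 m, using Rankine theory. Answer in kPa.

27.1 kPa

K_a = (1 − sin φ)/(1 + sin φ) = 0.3741.
γ' = 21.6 − 9.81 = 11.79 kN/m³.
Effective vertical stress at 2.1 m: σ'_v = 19.5×0.4 + 11.79×1.70 = 27.84 kPa.
σ'_h = K_a σ'_v = 0.3741 × 27.84 = 10.41 kPa; u = γ_w × 1.70 = 16.68 kPa.
Total σ_h = 10.41 + 16.68 = 27.09 kPa.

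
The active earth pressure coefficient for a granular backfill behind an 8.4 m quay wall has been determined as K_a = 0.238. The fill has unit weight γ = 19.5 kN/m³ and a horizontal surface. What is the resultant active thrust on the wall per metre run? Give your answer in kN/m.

164 kN/m

P = ½ K_a γ H² = 0.5 × 0.238 × 19.5 × 8.4² = 163.7 kN/m.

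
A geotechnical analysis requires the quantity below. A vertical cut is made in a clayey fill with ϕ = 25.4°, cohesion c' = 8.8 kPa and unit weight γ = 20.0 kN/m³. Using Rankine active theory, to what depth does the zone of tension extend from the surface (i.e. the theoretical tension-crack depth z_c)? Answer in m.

1.39 m

K_a = tan²(45° − 25.4°/2) = 0.3996; √K_a = 0.6322.
The active pressure is zero where K_a γ z = 2c√K_a, so z_c = 2c/(γ√K_a) = 2×8.8/(20.0×0.6322) = 1.392 m.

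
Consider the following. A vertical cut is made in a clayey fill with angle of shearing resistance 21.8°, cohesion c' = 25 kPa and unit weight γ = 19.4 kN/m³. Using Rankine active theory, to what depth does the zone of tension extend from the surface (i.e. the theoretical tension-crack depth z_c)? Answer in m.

K_a = tan²(45° − 21.8°/2) = 0.4584; √K_a = 0.6771.
The active pressure is zero where K_a γ z = 2c√K_a, so z_c = 2c/(γ√K_a) = 2×25/(19.4×0.6771) = 3.807 m.

3.81 m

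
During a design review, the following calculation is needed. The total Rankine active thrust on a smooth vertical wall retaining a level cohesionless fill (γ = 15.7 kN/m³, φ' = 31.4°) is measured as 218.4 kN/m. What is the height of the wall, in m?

9.40 m

K_a = 0.3149. P_a = ½ K_a γ H² ⇒ H = √(2P_a/(K_a γ)).
H = √(2×218.4/(0.3149×15.7)) = 9.399 m.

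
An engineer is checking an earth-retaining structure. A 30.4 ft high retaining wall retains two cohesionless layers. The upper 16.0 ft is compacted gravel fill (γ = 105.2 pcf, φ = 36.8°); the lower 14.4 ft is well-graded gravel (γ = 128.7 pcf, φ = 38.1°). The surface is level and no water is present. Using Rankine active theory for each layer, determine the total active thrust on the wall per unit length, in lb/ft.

12300 lb/ft

K_a1 = tan²(45°−36.8°/2) = 0.2508; K_a2 = tan²(45°−38.1°/2) = 0.2368.
Layer 1: σ at base = K_a1 γ₁ h₁ = 422.1 psf; P₁ = ½×422.1×16.0 = 3377.
Layer 2: σ_v at top = γ₁h₁ = 1683; σ_h top = K_a2×1683 = 398.6; σ_h base = K_a2×(1683+128.7×14.4) = 837.5.
P₂ = ½(398.6+837.5)×14.4 = 8901. Total P_a = 3377+8901 = 12280 lb/ft.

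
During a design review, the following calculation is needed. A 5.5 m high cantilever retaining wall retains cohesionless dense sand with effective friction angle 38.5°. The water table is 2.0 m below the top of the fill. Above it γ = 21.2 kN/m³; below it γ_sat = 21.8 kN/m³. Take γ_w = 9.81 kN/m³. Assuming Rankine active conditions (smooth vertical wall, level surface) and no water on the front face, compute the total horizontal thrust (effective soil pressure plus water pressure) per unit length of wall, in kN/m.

K_a = tan²(45° − φ/2) = 0.2327.
γ' = 21.8 − 9.81 = 11.99 kN/m³. Depth below WT = 3.5 m.
σ'_h at WT = K_a γ d_w = 9.865 kPa; at base = 9.865 + K_a γ' × 3.5 = 19.63 kPa.
P₁ (0–2.0 m) = ½×9.865×2.0 = 9.865. P₂ (2.0–5.5 m) = ½(9.865+19.63)×3.5 = 51.61.
P_w = ½ γ_w h₂² = 0.5×9.81×3.5² = 60.09. Total = 9.865+51.61+60.09 = 121.6 kN/m.

122 kN/m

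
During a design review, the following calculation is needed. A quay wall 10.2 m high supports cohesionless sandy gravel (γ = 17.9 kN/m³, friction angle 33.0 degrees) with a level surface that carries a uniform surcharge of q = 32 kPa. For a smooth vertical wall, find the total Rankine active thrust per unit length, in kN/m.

K_a = tan²(45° − φ/2) = 0.2948.
Soil triangle: ½ K_a γ H² = 0.5×0.2948×17.9×10.2² = 274.5 kN/m.
Surcharge rectangle: K_a q H = 0.2948×32×10.2 = 96.22 kN/m.
Total = 274.5 + 96.22 = 370.7 kN/m.

371 kN/m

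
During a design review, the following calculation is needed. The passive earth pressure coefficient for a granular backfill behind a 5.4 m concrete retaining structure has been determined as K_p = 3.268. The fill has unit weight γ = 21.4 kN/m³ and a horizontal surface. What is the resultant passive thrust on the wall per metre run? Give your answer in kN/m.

P = ½ K_p γ H² = 0.5 × 3.268 × 21.4 × 5.4² = 1020 kN/m.

1020 kN/m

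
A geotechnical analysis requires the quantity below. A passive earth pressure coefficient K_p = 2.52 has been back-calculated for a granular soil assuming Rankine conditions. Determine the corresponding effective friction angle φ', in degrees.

25.6°

K_p = (1+sin φ)/(1−sin φ) ⇒ sin φ = (K_p − 1)/(K_p + 1) = 0.4318.
φ = arcsin(0.4318) = 25.58°.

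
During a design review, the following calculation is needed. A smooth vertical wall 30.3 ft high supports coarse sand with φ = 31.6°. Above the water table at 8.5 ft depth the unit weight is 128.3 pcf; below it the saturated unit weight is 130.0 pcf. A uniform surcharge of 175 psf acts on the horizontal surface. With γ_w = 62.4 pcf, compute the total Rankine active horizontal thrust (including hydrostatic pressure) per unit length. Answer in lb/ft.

30400 lb/ft

K_a = tan²(45° − φ/2) = 0.3123.
γ' = 130.0 − 62.4 = 67.60 pcf. h₂ = H − d_w = 21.8 ft.
σ'_h: at surface K_a·q = 54.66; at WT K_a(q+γd_w) = 395.3; at base K_a(q+γd_w+γ'h₂) = 855.6 psf.
P₁ = ½(54.66+395.3)×8.5 = 1912; P₂ = ½(395.3+855.6)×21.8 = 13630; P_w = ½γ_w h₂² = 14830.
Total = 1912+13630+14830 = 30370 lb/ft.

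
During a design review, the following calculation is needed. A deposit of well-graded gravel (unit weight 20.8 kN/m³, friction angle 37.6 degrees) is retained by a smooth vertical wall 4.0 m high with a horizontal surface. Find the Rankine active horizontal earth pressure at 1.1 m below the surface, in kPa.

K_a = (1 − sin φ)/(1 + sin φ) = 0.2421.
σ_h = K_a γ z = 0.2421 × 20.8 × 1.1 = 5.540 kPa.

5.54 kPa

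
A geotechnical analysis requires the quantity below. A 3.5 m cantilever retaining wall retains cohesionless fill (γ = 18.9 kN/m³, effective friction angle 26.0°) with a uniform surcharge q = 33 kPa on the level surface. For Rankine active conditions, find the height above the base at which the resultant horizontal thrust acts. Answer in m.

1.46 m

K_a = 0.3905.
Triangular part P₁ = ½K_aγH² = 45.20 at H/3 = 1.167 m; rectangular part P₂ = K_a q H = 45.10 at H/2 = 1.750 m.
ȳ = (P₁·1.167 + P₂·1.750)/(P₁+P₂) = 1.458 m.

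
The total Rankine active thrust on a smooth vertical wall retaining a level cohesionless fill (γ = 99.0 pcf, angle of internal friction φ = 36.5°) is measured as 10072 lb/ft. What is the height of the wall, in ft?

28.3 ft

K_a = 0.2541. P_a = ½ K_a γ H² ⇒ H = √(2P_a/(K_a γ)).
H = √(2×10072/(0.2541×99.0)) = 28.30 ft.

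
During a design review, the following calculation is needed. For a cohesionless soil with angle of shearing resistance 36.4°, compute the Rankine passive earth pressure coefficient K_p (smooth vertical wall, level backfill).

K_p = (1 + sin φ)/(1 − sin φ) = tan²(45° + 36.4°/2) = 3.919.

3.92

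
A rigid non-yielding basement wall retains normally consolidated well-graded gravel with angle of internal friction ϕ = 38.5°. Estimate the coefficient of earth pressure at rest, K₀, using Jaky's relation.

0.377

K₀ = 1 − sin φ' = 1 − sin 38.5° = 0.3775.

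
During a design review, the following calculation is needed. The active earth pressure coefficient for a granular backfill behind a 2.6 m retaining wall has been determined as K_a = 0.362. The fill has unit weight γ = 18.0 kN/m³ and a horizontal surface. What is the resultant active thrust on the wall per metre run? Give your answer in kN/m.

22.0 kN/m

P = ½ K_a γ H² = 0.5 × 0.362 × 18.0 × 2.6² = 22.02 kN/m.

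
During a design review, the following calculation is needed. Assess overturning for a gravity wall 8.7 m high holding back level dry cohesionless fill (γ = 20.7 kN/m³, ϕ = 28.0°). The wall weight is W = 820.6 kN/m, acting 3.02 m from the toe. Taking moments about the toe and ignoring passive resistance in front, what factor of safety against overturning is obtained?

3.02

K_a = tan²(45° − 28.0°/2) = 0.3610.
P_a = ½K_aγH² = 0.5×0.3610×20.7×8.7² = 282.8 kN/m, acting at H/3 = 2.900 m above the base.
Overturning moment M_o = P_a × H/3 = 282.8 × 2.900 = 820.2.
Resisting moment M_r = W × 3.02 = 820.6 × 3.02 = 2478.
FS_overturning = M_r/M_o = 2478/820.2 = 3.021.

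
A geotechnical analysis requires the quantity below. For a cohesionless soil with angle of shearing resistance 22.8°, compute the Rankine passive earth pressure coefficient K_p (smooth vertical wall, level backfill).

K_p = (1 + sin φ)/(1 − sin φ) = tan²(45° + 22.8°/2) = 2.265.

2.27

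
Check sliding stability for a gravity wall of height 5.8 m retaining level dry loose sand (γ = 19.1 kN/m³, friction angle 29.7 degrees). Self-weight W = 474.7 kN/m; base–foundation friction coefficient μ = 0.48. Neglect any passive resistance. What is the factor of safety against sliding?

2.10

K_a = tan²(45° − 29.7°/2) = 0.3374.
P_a = ½K_aγH² = 0.5×0.3374×19.1×5.8² = 108.4 kN/m, acting at H/3 = 1.933 m above the base.
FS_sliding = μW / P_a = 0.48×474.7 / 108.4 = 2.102.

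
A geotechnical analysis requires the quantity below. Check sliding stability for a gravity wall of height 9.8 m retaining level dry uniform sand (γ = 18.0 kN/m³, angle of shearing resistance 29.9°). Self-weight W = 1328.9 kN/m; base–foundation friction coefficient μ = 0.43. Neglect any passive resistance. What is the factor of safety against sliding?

1.98

K_a = tan²(45° − 29.9°/2) = 0.3347.
P_a = ½K_aγH² = 0.5×0.3347×18.0×9.8² = 289.3 kN/m, acting at H/3 = 3.267 m above the base.
FS_sliding = μW / P_a = 0.43×1328.9 / 289.3 = 1.975.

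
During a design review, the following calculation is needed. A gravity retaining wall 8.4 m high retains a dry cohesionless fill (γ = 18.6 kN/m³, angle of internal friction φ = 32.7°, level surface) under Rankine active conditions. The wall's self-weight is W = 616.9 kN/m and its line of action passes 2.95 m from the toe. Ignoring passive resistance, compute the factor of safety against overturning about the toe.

K_a = tan²(45° − 32.7°/2) = 0.2985.
P_a = ½K_aγH² = 0.5×0.2985×18.6×8.4² = 195.9 kN/m, acting at H/3 = 2.800 m above the base.
Overturning moment M_o = P_a × H/3 = 195.9 × 2.800 = 548.5.
Resisting moment M_r = W × 2.95 = 616.9 × 2.95 = 1820.
FS_overturning = M_r/M_o = 1820/548.5 = 3.318.

3.32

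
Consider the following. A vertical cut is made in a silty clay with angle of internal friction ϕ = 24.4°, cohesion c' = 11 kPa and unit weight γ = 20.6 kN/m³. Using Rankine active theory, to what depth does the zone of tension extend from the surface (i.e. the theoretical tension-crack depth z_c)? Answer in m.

1.66 m

K_a = tan²(45° − 24.4°/2) = 0.4153; √K_a = 0.6445.
The active pressure is zero where K_a γ z = 2c√K_a, so z_c = 2c/(γ√K_a) = 2×11/(20.6×0.6445) = 1.657 m.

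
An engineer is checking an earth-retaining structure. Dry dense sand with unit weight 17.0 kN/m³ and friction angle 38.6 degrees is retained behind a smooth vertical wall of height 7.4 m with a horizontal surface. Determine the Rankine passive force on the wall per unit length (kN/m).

K_p = tan²(45° + φ/2) = 4.317.
P_p = ½ K_p γ H² = 0.5 × 4.317 × 17.0 × 7.4² = 2010 kN/m.

2010 kN/m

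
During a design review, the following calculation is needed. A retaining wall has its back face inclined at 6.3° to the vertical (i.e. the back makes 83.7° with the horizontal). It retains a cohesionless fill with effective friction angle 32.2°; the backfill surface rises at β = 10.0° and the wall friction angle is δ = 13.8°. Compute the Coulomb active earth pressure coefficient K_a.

0.368

K_a = sin²(α+φ) / [sin²α · sin(α−δ) · (1 + √{sin(φ+δ)sin(φ−β) / (sin(α−δ)sin(α+β))})²].
With α = 83.7°, φ = 32.2°, δ = 13.8°, β = 10.0°: K_a = 0.3685.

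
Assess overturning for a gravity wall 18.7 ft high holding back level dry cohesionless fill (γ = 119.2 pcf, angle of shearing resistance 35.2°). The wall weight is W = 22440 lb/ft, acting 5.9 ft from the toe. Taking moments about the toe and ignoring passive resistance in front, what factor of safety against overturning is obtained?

K_a = tan²(45° − 35.2°/2) = 0.2687.
P_a = ½K_aγH² = 0.5×0.2687×119.2×18.7² = 5600 lb/ft, acting at H/3 = 6.233 ft above the base.
Overturning moment M_o = P_a × H/3 = 5600 × 6.233 = 34910.
Resisting moment M_r = W × 5.9 = 22440 × 5.9 = 132400.
FS_overturning = M_r/M_o = 132400/34910 = 3.793.

3.79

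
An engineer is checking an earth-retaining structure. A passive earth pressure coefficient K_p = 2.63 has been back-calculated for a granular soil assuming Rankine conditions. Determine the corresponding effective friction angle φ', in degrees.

K_p = (1+sin φ)/(1−sin φ) ⇒ sin φ = (K_p − 1)/(K_p + 1) = 0.4490.
φ = arcsin(0.4490) = 26.68°.

26.7°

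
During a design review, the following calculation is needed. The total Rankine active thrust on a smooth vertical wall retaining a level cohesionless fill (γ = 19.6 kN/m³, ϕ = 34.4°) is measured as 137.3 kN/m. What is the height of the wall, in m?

7.10 m

K_a = 0.2780. P_a = ½ K_a γ H² ⇒ H = √(2P_a/(K_a γ)).
H = √(2×137.3/(0.2780×19.6)) = 7.099 m.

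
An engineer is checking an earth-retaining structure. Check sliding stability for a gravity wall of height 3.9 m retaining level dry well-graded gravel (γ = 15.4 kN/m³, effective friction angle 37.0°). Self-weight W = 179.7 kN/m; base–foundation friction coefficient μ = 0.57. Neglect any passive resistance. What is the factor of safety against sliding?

3.52

K_a = tan²(45° − 37.0°/2) = 0.2486.
P_a = ½K_aγH² = 0.5×0.2486×15.4×3.9² = 29.11 kN/m, acting at H/3 = 1.300 m above the base.
FS_sliding = μW / P_a = 0.57×179.7 / 29.11 = 3.518.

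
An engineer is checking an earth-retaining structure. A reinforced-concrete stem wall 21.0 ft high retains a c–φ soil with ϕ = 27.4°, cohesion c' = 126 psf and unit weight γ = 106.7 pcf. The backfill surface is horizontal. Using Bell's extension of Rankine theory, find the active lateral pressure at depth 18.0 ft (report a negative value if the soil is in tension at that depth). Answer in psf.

557 psf

K_a = (1 − sin φ)/(1 + sin φ) = 0.3697.
σ_a = K_a γ z − 2c√K_a = 0.3697×106.7×18.0 − 2×126×0.6080 = 556.8 psf.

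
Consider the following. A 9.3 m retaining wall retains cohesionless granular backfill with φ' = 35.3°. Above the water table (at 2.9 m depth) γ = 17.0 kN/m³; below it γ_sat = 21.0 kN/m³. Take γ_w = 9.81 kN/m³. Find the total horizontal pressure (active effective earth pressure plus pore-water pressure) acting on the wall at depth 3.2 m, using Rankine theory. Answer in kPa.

17.0 kPa

K_a = (1 − sin φ)/(1 + sin φ) = 0.2675.
γ' = 21.0 − 9.81 = 11.19 kN/m³.
Effective vertical stress at 3.2 m: σ'_v = 17.0×2.9 + 11.19×0.300 = 52.66 kPa.
σ'_h = K_a σ'_v = 0.2675 × 52.66 = 14.09 kPa; u = γ_w × 0.300 = 2.943 kPa.
Total σ_h = 14.09 + 2.943 = 17.03 kPa.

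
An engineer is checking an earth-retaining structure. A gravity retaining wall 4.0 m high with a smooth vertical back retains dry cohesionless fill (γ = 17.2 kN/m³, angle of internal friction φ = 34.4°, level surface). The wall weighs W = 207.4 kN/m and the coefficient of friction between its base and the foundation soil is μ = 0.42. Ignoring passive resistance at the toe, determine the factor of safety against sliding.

2.28

K_a = tan²(45° − 34.4°/2) = 0.2780.
P_a = ½K_aγH² = 0.5×0.2780×17.2×4.0² = 38.25 kN/m, acting at H/3 = 1.333 m above the base.
FS_sliding = μW / P_a = 0.42×207.4 / 38.25 = 2.277.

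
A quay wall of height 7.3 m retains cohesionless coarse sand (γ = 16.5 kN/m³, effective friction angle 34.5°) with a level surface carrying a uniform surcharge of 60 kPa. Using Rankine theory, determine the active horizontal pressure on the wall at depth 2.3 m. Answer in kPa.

K_a = (1 − sin φ)/(1 + sin φ) = 0.2768.
σ_v = γz + q = 16.5 × 2.3 + 60 = 97.95 kPa.
σ_h = K_a σ_v = 0.2768 × 97.95 = 27.11 kPa.

27.1 kPa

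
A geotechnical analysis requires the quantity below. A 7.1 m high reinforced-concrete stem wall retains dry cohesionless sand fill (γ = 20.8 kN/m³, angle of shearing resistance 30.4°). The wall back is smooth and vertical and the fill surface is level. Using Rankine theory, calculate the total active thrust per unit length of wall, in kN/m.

K_a = tan²(45° − φ/2) = 0.3280.
P_a = ½ K_a γ H² = 0.5 × 0.3280 × 20.8 × 7.1² = 172.0 kN/m.

172 kN/m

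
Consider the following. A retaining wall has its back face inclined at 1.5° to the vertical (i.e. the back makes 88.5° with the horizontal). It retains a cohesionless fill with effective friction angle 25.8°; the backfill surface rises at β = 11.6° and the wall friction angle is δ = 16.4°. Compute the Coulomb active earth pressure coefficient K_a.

K_a = sin²(α+φ) / [sin²α · sin(α−δ) · (1 + √{sin(φ+δ)sin(φ−β) / (sin(α−δ)sin(α+β))})²].
With α = 88.5°, φ = 25.8°, δ = 16.4°, β = 11.6°: K_a = 0.4336.

0.434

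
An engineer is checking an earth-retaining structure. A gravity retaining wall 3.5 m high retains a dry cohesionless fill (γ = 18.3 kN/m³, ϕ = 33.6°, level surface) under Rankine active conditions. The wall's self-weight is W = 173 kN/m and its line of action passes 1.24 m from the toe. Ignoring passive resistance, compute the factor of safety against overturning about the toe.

K_a = tan²(45° − 33.6°/2) = 0.2875.
P_a = ½K_aγH² = 0.5×0.2875×18.3×3.5² = 32.23 kN/m, acting at H/3 = 1.167 m above the base.
Overturning moment M_o = P_a × H/3 = 32.23 × 1.167 = 37.60.
Resisting moment M_r = W × 1.24 = 173 × 1.24 = 214.5.
FS_overturning = M_r/M_o = 214.5/37.60 = 5.706.

5.71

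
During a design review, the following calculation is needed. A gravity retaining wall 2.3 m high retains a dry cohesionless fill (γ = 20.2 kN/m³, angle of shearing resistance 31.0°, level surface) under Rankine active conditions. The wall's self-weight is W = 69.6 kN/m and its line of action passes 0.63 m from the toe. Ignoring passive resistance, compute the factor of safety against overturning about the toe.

3.34

K_a = tan²(45° − 31.0°/2) = 0.3201.
P_a = ½K_aγH² = 0.5×0.3201×20.2×2.3² = 17.10 kN/m, acting at H/3 = 0.7667 m above the base.
Overturning moment M_o = P_a × H/3 = 17.10 × 0.7667 = 13.11.
Resisting moment M_r = W × 0.63 = 69.6 × 0.63 = 43.85.
FS_overturning = M_r/M_o = 43.85/13.11 = 3.344.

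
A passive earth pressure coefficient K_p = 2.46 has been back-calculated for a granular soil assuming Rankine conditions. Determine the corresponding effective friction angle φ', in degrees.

25.0°

K_p = (1+sin φ)/(1−sin φ) ⇒ sin φ = (K_p − 1)/(K_p + 1) = 0.4220.
φ = arcsin(0.4220) = 24.96°.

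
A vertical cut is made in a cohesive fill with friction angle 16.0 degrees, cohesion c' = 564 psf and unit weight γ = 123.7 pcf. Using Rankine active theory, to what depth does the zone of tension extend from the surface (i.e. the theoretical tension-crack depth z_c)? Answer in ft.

12.1 ft

K_a = tan²(45° − 16.0°/2) = 0.5678; √K_a = 0.7536.
The active pressure is zero where K_a γ z = 2c√K_a, so z_c = 2c/(γ√K_a) = 2×564/(123.7×0.7536) = 12.10 ft.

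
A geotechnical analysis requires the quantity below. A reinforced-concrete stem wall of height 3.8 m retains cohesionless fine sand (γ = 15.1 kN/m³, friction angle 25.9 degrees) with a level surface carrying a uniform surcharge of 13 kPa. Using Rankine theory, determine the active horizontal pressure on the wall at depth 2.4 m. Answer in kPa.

K_a = (1 − sin φ)/(1 + sin φ) = 0.3920.
σ_v = γz + q = 15.1 × 2.4 + 13 = 49.24 kPa.
σ_h = K_a σ_v = 0.3920 × 49.24 = 19.30 kPa.

19.3 kPa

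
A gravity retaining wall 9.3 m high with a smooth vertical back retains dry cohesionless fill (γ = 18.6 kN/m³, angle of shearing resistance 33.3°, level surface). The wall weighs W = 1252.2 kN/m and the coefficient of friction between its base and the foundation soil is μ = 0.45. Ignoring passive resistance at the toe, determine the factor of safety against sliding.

2.41

K_a = tan²(45° − 33.3°/2) = 0.2911.
P_a = ½K_aγH² = 0.5×0.2911×18.6×9.3² = 234.2 kN/m, acting at H/3 = 3.100 m above the base.
FS_sliding = μW / P_a = 0.45×1252.2 / 234.2 = 2.406.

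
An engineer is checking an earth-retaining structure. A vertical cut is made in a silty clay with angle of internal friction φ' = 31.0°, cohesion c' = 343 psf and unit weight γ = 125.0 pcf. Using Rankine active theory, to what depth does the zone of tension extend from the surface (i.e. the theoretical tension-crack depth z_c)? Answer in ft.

9.70 ft

K_a = tan²(45° − 31.0°/2) = 0.3201; √K_a = 0.5658.
The active pressure is zero where K_a γ z = 2c√K_a, so z_c = 2c/(γ√K_a) = 2×343/(125.0×0.5658) = 9.700 ft.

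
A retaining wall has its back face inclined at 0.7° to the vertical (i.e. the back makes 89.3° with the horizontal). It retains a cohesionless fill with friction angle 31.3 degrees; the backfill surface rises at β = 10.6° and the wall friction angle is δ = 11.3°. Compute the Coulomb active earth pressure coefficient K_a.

K_a = sin²(α+φ) / [sin²α · sin(α−δ) · (1 + √{sin(φ+δ)sin(φ−β) / (sin(α−δ)sin(α+β))})²].
With α = 89.3°, φ = 31.3°, δ = 11.3°, β = 10.6°: K_a = 0.3375.

0.337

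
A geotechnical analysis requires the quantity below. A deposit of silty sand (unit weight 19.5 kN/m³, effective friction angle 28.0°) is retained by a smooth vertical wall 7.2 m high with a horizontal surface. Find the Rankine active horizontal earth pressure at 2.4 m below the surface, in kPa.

K_a = (1 − sin φ)/(1 + sin φ) = 0.3610.
σ_h = K_a γ z = 0.3610 × 19.5 × 2.4 = 16.90 kPa.

16.9 kPa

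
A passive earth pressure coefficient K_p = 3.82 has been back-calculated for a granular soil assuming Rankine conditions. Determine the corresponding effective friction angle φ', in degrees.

K_p = (1+sin φ)/(1−sin φ) ⇒ sin φ = (K_p − 1)/(K_p + 1) = 0.5851.
φ = arcsin(0.5851) = 35.81°.

35.8°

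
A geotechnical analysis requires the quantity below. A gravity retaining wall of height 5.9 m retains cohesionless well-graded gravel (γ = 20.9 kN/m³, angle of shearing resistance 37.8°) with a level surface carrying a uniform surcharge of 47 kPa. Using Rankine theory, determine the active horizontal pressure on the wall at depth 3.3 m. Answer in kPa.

K_a = (1 − sin φ)/(1 + sin φ) = 0.2400.
σ_v = γz + q = 20.9 × 3.3 + 47 = 116.0 kPa.
σ_h = K_a σ_v = 0.2400 × 116.0 = 27.83 kPa.

27.8 kPa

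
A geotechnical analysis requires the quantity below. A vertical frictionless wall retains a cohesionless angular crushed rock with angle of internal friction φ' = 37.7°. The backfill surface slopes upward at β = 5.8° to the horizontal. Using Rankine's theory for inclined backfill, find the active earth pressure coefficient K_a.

K_a = cos β · (cos β − √(cos²β − cos²φ)) / (cos β + √(cos²β − cos²φ)).
cos β = 0.9949, cos φ = 0.7912, √(cos²β − cos²φ) = 0.6031.
K_a = 0.9949 × (0.9949 − 0.6031)/(0.9949 + 0.6031) = 0.2439.

0.244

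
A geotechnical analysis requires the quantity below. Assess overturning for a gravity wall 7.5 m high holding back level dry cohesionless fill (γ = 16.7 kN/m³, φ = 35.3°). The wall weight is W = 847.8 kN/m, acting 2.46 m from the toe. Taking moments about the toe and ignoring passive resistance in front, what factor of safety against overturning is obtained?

K_a = tan²(45° − 35.3°/2) = 0.2675.
P_a = ½K_aγH² = 0.5×0.2675×16.7×7.5² = 125.7 kN/m, acting at H/3 = 2.500 m above the base.
Overturning moment M_o = P_a × H/3 = 125.7 × 2.500 = 314.2.
Resisting moment M_r = W × 2.46 = 847.8 × 2.46 = 2086.
FS_overturning = M_r/M_o = 2086/314.2 = 6.639.

6.64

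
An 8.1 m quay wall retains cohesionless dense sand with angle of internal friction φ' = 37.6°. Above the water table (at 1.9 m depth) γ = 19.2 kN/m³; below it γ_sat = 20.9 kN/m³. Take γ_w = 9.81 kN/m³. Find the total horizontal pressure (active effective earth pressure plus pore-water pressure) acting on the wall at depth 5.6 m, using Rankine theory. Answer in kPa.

55.1 kPa

K_a = (1 − sin φ)/(1 + sin φ) = 0.2421.
γ' = 20.9 − 9.81 = 11.09 kN/m³.
Effective vertical stress at 5.6 m: σ'_v = 19.2×1.9 + 11.09×3.70 = 77.51 kPa.
σ'_h = K_a σ'_v = 0.2421 × 77.51 = 18.77 kPa; u = γ_w × 3.70 = 36.30 kPa.
Total σ_h = 18.77 + 36.30 = 55.06 kPa.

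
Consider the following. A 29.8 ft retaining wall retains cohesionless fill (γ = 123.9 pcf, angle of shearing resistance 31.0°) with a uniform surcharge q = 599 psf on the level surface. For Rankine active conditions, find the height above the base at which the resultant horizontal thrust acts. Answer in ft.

K_a = 0.3201.
Triangular part P₁ = ½K_aγH² = 17610 at H/3 = 9.933 ft; rectangular part P₂ = K_a q H = 5714 at H/2 = 14.90 ft.
ȳ = (P₁·9.933 + P₂·14.90)/(P₁+P₂) = 11.15 ft.

11.2 ft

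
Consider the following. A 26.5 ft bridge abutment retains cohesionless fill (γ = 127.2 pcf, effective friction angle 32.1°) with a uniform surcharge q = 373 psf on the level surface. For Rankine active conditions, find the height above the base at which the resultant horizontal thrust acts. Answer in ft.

9.63 ft

K_a = 0.3060.
Triangular part P₁ = ½K_aγH² = 13670 at H/3 = 8.833 ft; rectangular part P₂ = K_a q H = 3025 at H/2 = 13.25 ft.
ȳ = (P₁·8.833 + P₂·13.25)/(P₁+P₂) = 9.634 ft.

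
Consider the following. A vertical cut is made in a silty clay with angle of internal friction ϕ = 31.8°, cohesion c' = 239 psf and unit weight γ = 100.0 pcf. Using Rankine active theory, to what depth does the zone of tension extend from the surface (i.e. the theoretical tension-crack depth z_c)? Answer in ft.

8.59 ft

K_a = tan²(45° − 31.8°/2) = 0.3098; √K_a = 0.5566.
The active pressure is zero where K_a γ z = 2c√K_a, so z_c = 2c/(γ√K_a) = 2×239/(100.0×0.5566) = 8.588 ft.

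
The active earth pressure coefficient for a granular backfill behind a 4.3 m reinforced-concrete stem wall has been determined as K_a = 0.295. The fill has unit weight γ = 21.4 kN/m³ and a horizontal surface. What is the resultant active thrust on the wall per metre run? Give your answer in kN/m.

P = ½ K_a γ H² = 0.5 × 0.295 × 21.4 × 4.3² = 58.36 kN/m.

58.4 kN/m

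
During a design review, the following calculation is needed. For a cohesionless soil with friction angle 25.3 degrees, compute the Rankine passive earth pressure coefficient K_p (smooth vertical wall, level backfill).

2.49

K_p = (1 + sin φ)/(1 − sin φ) = tan²(45° + 25.3°/2) = 2.493.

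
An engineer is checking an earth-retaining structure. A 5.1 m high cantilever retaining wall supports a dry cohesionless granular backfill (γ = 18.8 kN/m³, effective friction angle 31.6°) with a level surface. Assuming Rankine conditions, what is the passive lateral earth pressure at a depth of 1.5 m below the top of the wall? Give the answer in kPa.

90.3 kPa

K_p = (1 + sin φ)/(1 − sin φ) = 3.202.
σ_h = K_p γ z = 3.202 × 18.8 × 1.5 = 90.28 kPa.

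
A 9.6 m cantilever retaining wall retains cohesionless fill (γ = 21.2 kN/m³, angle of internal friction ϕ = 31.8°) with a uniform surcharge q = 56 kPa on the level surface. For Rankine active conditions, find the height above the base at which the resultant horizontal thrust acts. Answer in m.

K_a = 0.3098.
Triangular part P₁ = ½K_aγH² = 302.6 at H/3 = 3.200 m; rectangular part P₂ = K_a q H = 166.5 at H/2 = 4.800 m.
ȳ = (P₁·3.200 + P₂·4.800)/(P₁+P₂) = 3.768 m.

3.77 m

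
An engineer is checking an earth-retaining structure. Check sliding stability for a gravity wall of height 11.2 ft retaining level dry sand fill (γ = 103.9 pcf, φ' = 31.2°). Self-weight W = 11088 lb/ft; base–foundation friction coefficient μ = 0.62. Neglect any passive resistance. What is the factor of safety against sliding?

3.32

K_a = tan²(45° − 31.2°/2) = 0.3175.
P_a = ½K_aγH² = 0.5×0.3175×103.9×11.2² = 2069 lb/ft, acting at H/3 = 3.733 ft above the base.
FS_sliding = μW / P_a = 0.62×11088 / 2069 = 3.323.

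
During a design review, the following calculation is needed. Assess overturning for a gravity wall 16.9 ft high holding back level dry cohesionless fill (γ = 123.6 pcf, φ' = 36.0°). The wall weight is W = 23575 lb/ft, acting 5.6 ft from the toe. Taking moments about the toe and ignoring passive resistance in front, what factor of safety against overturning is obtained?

5.11

K_a = tan²(45° − 36.0°/2) = 0.2596.
P_a = ½K_aγH² = 0.5×0.2596×123.6×16.9² = 4582 lb/ft, acting at H/3 = 5.633 ft above the base.
Overturning moment M_o = P_a × H/3 = 4582 × 5.633 = 25810.
Resisting moment M_r = W × 5.6 = 23575 × 5.6 = 132000.
FS_overturning = M_r/M_o = 132000/25810 = 5.114.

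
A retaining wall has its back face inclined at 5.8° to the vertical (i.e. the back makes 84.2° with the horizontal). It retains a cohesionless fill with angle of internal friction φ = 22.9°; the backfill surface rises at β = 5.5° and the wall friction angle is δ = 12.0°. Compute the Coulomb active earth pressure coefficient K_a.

0.478

K_a = sin²(α+φ) / [sin²α · sin(α−δ) · (1 + √{sin(φ+δ)sin(φ−β) / (sin(α−δ)sin(α+β))})²].
With α = 84.2°, φ = 22.9°, δ = 12.0°, β = 5.5°: K_a = 0.4781.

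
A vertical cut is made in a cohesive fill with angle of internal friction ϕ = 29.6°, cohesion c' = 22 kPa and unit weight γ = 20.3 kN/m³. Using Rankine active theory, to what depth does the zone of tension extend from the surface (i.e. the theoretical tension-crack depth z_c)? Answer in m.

K_a = tan²(45° − 29.6°/2) = 0.3387; √K_a = 0.5820.
The active pressure is zero where K_a γ z = 2c√K_a, so z_c = 2c/(γ√K_a) = 2×22/(20.3×0.5820) = 3.724 m.

3.72 m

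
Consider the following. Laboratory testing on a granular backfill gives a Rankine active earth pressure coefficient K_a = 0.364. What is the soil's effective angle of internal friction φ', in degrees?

27.8°

K_a = tan²(45° − φ/2) ⇒ 45° − φ/2 = arctan(√0.364) = 31.10°.
φ = 2(45° − 31.10°) = 27.79°.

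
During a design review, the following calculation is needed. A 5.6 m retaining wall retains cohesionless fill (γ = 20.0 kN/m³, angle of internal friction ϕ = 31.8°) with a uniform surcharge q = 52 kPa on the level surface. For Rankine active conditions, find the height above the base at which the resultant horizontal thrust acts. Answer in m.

2.32 m

K_a = 0.3098.
Triangular part P₁ = ½K_aγH² = 97.15 at H/3 = 1.867 m; rectangular part P₂ = K_a q H = 90.21 at H/2 = 2.800 m.
ȳ = (P₁·1.867 + P₂·2.800)/(P₁+P₂) = 2.316 m.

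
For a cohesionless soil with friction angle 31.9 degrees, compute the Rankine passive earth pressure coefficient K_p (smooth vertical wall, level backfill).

K_p = (1 + sin φ)/(1 − sin φ) = tan²(45° + 31.9°/2) = 3.241.

3.24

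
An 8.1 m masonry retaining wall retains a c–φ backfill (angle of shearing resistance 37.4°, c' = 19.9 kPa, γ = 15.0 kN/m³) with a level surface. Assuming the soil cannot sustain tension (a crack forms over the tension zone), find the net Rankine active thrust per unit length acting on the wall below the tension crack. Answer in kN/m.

13.7 kN/m

K_a = 0.2443; √K_a = 0.4942.
Tension-crack depth z_c = 2c/(γ√K_a) = 2×19.9/(15.0×0.4942) = 5.369 m.
σ_a at base = K_a γ H − 2c√K_a = 0.2443×15.0×8.1 − 2×19.9×0.4942 = 10.01 kPa.
P_a = ½ × 10.01 × (H − z_c) = 0.5×10.01×2.731 = 13.67 kN/m.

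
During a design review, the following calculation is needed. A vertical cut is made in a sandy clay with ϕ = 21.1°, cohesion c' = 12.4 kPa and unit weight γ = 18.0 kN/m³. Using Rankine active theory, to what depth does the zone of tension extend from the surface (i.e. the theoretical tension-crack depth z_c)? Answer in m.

K_a = tan²(45° − 21.1°/2) = 0.4706; √K_a = 0.6860.
The active pressure is zero where K_a γ z = 2c√K_a, so z_c = 2c/(γ√K_a) = 2×12.4/(18.0×0.6860) = 2.008 m.

2.01 m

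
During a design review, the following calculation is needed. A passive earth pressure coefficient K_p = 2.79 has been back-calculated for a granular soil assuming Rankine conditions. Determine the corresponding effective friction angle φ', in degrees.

28.2°

K_p = (1+sin φ)/(1−sin φ) ⇒ sin φ = (K_p − 1)/(K_p + 1) = 0.4723.
φ = arcsin(0.4723) = 28.18°.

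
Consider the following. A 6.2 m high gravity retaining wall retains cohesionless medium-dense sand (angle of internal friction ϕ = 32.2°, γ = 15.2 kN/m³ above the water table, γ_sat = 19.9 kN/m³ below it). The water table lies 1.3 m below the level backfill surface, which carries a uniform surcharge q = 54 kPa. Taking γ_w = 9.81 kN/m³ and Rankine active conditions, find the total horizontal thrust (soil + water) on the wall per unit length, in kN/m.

K_a = tan²(45° − φ/2) = 0.3047.
γ' = 19.9 − 9.81 = 10.09 kN/m³. h₂ = H − d_w = 4.9 m.
σ'_h: at surface K_a·q = 16.46; at WT K_a(q+γd_w) = 22.48; at base K_a(q+γd_w+γ'h₂) = 37.54 kPa.
P₁ = ½(16.46+22.48)×1.3 = 25.31; P₂ = ½(22.48+37.54)×4.9 = 147.1; P_w = ½γ_w h₂² = 117.8.
Total = 25.31+147.1+117.8 = 290.1 kN/m.

290 kN/m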